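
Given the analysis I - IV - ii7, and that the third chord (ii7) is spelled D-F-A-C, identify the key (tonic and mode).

The anchor chord is a minor seventh chord on D, labeled ii7.
Counting down one scale step from D places the tonic on C; a minor seventh chord on degree 2 is diatonic only in major.

C major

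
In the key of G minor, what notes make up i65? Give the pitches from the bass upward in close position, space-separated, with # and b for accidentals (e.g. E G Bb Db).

In G minor, scale degree 1 is G, and the diatonic chord built there is a minor seventh chord.
Stacking thirds from G gives G-Bb-D-F.
The figured bass 65 indicates first inversion, placing the third (Bb) in the bass: Bb-D-F-G.

Bb D F G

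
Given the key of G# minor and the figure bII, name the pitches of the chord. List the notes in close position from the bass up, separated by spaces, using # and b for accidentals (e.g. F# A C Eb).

Scale degree 2 in G# minor is A#; lowering it a half step gives A. bII is the Neapolitan chord — a major triad on the lowered second degree.
So the chord is A-C#-E.

A C# E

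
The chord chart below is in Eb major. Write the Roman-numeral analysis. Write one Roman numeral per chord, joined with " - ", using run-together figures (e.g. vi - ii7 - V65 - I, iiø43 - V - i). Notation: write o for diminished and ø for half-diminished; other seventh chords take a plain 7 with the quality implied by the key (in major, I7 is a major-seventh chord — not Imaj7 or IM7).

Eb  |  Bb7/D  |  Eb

Eb: root Eb is the tonic; major triad there is I.
Bb7/D: dominant seventh chord on Bb = scale degree 5 → V65.
Eb: major triad on Eb = scale degree 1 → I.

I - V65 - I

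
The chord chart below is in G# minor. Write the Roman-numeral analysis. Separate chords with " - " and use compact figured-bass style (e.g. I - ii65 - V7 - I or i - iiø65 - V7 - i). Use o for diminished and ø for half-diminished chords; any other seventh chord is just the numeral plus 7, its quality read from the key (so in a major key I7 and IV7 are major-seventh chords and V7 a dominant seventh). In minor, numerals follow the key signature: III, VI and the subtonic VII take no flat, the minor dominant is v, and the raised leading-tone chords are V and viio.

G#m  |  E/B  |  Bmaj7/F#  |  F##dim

i - VI64 - III43 - viio

G#m has root G#, degree 1 in G# minor, so i.
E/B: root E is the submediant; major triad there is VI64.
Bmaj7/F#: major seventh chord on B = scale degree 3 → III43.
F##dim has root F##, degree 7 in G# minor, so viio.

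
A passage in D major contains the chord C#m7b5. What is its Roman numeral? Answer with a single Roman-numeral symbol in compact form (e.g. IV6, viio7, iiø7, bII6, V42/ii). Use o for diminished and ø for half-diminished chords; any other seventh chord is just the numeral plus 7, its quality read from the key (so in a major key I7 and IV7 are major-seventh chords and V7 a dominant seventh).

viiø7

Stacked in thirds the chord is C#-E-G-B: a half-diminished seventh chord on C#.
In D major, C# is the leading tone; the diatonic half-diminished seventh chord there is viiø7.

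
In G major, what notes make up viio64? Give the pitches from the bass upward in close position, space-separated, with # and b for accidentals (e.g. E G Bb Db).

C F# A

The numeral's case and figure indicate a diminished triad. In G major its root, the seventh degree, is F#.
Stacking thirds from F# gives F#-A-C.
With the 64 figure the chord is in second inversion; from the bass C upward in close position it reads C-F#-A.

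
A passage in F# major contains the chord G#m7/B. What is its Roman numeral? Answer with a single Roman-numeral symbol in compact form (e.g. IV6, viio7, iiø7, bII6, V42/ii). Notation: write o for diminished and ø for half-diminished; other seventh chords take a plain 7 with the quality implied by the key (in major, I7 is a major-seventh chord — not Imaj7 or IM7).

The pitches G#-B-D#-F# form a minor seventh chord rooted on G#.
In F# major, G# is the supertonic; the diatonic minor seventh chord there is ii7.
With B in the bass the chord is in first inversion, so the figured bass is 65.

ii65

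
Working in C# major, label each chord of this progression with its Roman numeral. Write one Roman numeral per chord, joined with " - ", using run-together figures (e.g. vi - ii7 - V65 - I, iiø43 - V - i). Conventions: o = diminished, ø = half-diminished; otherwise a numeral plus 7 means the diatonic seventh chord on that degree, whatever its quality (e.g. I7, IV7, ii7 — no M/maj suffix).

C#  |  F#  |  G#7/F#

I - IV - V42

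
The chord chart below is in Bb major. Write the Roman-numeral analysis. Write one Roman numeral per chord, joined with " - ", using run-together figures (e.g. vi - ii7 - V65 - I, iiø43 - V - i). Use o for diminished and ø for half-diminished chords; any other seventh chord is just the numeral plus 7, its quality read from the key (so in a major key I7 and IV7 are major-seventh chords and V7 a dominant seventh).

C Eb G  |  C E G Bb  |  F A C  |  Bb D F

C-Eb-G: minor triad on C = scale degree 2 → ii.
C-E-G-Bb is the secondary dominant of V (dominant seventh chord on C): V7/V.
F-A-C has root F, degree 5 in Bb major, so V.
Bb-D-F: root Bb is the tonic; major triad there is I.

ii - V7/V - V - I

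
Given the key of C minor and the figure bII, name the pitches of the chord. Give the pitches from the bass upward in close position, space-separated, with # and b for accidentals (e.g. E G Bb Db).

Db F Ab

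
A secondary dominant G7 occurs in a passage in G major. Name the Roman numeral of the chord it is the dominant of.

IV

The chord is a dominant seventh chord on G.
A dominant resolves down a perfect fifth: G → C. In G major, C is scale degree 4, i.e. IV.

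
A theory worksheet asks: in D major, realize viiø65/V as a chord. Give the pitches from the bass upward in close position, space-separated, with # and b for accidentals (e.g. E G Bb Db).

B D F# G#

The slash marks an applied leading-tone chord: viio of V. In D major, V is A, so the leading tone to it is G#, a half step below.
Building a half-diminished seventh chord on G# gives G#-B-D-F#.
The figured bass 65 indicates first inversion, placing the third (B) in the bass: B-D-F#-G#.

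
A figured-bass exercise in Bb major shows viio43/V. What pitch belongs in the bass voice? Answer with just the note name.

The applied chord viio43/V is rooted on E: E-G-Bb-Db.
The figure 43 means second inversion — the fifth is in the bass.

Bb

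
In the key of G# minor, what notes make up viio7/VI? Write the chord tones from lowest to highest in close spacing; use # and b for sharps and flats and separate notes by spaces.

The slash marks an applied leading-tone chord: viio of VI. In G# minor, VI is E, so the leading tone to it is D#, a half step below.
Building a fully diminished seventh chord on D# gives D#-F#-A-C.

D# F# A C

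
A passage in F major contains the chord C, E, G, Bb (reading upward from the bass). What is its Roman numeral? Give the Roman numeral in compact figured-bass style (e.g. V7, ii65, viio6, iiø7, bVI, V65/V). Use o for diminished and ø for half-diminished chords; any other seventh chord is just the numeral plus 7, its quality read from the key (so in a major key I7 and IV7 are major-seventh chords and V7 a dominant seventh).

V7

The pitches C-E-G-Bb form a dominant seventh chord rooted on C.
C is scale degree 5 in F major, and a dominant seventh chord on that degree is written V7.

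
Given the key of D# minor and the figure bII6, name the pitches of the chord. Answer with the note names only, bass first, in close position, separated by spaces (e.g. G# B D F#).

bII6 is the Neapolitan sixth — a major triad on the lowered second degree, here in its customary first inversion. In D# minor that root is E.
So the chord is E-G#-B.
With the 6 figure the chord is in first inversion; from the bass G# upward in close position it reads G#-B-E.

G# B E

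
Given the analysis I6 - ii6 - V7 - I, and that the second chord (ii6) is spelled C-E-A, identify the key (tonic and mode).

ii6 is given as C-E-A — a minor triad with root A.
If A is scale degree 2 and the mode makes that degree carry a minor triad, the tonic is G and the mode is major.

G major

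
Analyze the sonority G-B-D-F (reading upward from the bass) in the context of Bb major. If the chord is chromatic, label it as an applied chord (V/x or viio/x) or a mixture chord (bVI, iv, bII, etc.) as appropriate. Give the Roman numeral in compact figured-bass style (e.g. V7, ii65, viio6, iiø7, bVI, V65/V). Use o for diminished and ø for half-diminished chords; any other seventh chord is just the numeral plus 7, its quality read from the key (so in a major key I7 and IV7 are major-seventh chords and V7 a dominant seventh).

V7/ii

Stacked in thirds the chord is G-B-D-F: a dominant seventh chord on G.
G is not a diatonic chord root with this quality in Bb major, but it lies a perfect fifth above C (ii), so the chord functions as an applied dominant of ii.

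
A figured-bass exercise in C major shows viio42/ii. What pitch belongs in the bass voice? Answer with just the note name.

Bb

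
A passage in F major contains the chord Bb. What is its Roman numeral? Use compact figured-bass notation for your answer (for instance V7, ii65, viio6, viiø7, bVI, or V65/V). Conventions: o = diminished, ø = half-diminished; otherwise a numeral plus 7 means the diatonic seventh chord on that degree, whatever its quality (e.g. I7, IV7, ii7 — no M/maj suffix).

IV

The pitches Bb-D-F form a major triad rooted on Bb.
In F major, Bb is the subdominant; the diatonic major triad there is IV.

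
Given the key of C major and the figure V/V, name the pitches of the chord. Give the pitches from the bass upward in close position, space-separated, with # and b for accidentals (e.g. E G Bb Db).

D F# A

V/V is a secondary dominant — the dominant triad of V. V in C major is G, so the applied chord's root is D, a perfect fifth above.
Building a major triad on D gives D-F#-A.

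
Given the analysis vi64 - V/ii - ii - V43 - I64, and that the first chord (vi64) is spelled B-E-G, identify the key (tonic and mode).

G major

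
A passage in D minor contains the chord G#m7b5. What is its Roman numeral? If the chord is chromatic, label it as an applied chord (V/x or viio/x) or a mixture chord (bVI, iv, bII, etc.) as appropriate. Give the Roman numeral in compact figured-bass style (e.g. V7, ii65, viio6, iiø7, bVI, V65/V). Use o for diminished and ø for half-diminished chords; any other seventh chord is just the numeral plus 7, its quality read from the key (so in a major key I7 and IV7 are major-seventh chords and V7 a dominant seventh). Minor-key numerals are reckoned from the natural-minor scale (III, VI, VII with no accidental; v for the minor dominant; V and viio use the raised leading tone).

Stacked in thirds the chord is G#-B-D-F#: a half-diminished seventh chord on G#.
G# sits a half step below A (V in D minor); a diminished chord there is the applied leading-tone chord of V.

viiø7/V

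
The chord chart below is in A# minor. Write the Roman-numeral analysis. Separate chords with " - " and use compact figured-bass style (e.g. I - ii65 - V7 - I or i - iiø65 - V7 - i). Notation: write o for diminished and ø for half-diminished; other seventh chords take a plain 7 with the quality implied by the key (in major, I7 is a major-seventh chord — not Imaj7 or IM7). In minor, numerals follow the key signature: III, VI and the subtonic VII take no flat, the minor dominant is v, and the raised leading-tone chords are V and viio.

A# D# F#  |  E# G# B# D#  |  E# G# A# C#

iv64 - v7 - i43

A#-D#-F#: root D# is the subdominant; minor triad there is iv64.
E#-G#-B#-D#: root E# is the dominant; minor seventh chord there is v7.
E#-G#-A#-C# has root A#, degree 1 in A# minor, so i43.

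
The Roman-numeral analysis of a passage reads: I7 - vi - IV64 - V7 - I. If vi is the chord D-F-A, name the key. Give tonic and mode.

The chord Dm is a minor triad rooted on D; its label is vi.
vi on D implies D is the submediant; that puts the tonic at F, and the lowercase numeral fits major mode.

F major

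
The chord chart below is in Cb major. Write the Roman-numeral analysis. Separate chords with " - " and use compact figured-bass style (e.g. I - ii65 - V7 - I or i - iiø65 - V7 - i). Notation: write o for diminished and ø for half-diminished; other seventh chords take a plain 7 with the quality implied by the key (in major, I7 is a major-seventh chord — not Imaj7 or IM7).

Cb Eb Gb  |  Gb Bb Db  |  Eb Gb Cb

I - V - I6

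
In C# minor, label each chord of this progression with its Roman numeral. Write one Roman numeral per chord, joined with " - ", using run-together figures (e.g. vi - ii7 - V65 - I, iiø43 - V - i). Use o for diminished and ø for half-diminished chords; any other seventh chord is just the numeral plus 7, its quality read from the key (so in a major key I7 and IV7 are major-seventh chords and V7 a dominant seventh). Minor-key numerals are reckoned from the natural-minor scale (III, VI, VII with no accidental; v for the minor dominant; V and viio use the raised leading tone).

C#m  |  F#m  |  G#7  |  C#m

C#m: minor triad on C# = scale degree 1 → i.
F#m: minor triad on F# = scale degree 4 → iv.
G#7 has root G#, degree 5 in C# minor, so V7.
C#m: minor triad on C# = scale degree 1 → i.

i - iv - V7 - i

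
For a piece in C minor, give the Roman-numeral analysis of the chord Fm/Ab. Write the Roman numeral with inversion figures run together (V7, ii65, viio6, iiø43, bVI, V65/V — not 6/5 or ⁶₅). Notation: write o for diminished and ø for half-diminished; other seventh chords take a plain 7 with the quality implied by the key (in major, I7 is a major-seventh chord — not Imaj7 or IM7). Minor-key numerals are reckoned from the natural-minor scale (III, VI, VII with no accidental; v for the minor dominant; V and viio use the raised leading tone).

Stacked in thirds the chord is F-Ab-C: a minor triad on F.
F is scale degree 4 in C minor, and a minor triad on that degree is written iv.
With Ab in the bass the chord is in first inversion, so the figured bass is 6.

iv6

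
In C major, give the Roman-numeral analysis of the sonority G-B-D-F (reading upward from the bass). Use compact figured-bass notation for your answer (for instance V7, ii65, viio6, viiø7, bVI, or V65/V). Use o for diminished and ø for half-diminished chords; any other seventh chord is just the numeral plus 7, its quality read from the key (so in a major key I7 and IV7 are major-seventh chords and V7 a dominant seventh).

The pitches G-B-D-F form a dominant seventh chord rooted on G.
G is scale degree 5 in C major, and a dominant seventh chord on that degree is written V7.

V7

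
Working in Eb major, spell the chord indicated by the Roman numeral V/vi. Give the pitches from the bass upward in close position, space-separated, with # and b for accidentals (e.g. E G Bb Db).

V/vi is a secondary dominant — the dominant triad of vi. vi in Eb major is C, so the applied chord's root is G, a perfect fifth above.
Building a major triad on G gives G-B-D.

G B D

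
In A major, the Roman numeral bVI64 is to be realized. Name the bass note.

bVI in A major has root F; the chord is F-A-C.
The figure 64 means second inversion — the fifth is in the bass.

C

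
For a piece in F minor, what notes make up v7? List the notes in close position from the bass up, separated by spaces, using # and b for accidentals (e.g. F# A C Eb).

C Eb G Bb

In F minor, scale degree 5 is C, and the diatonic chord built there is a minor seventh chord.
That chord is spelled C-Eb-G-Bb.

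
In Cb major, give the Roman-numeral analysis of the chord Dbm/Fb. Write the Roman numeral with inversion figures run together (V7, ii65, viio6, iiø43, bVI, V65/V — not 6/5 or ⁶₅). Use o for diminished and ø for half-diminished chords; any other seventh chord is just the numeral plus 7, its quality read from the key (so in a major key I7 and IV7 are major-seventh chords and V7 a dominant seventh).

ii6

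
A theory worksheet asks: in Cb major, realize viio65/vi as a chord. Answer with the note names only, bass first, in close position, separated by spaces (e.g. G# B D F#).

Bb Db Fb G

viio65/vi is a secondary leading-tone chord. The target vi is Ab in Cb major; the applied chord is rooted a semitone below, on G.
Building a fully diminished seventh chord on G gives G-Bb-Db-Fb.
The figured bass 65 indicates first inversion, placing the third (Bb) in the bass: Bb-Db-Fb-G.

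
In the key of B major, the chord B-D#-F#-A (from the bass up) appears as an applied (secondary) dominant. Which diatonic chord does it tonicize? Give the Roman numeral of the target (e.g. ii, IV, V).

IV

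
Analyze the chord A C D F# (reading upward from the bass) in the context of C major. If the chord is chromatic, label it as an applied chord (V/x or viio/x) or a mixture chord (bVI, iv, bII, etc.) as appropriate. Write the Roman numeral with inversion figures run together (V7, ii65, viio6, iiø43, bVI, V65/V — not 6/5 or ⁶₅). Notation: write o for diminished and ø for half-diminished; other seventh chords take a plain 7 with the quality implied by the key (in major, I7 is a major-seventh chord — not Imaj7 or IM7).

V43/V

Stacked in thirds the chord is D-F#-A-C: a dominant seventh chord on D.
D is not a diatonic chord root with this quality in C major, but it lies a perfect fifth above G (V), so the chord functions as an applied dominant of V.
With A in the bass the chord is in second inversion, so the figured bass is 43.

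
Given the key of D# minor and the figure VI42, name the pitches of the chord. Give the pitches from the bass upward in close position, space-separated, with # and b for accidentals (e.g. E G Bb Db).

The numeral's case and figure indicate a major seventh chord. In D# minor its root, the submediant, is B.
Stacking thirds from B gives B-D#-F#-A#.
The figured bass 42 indicates third inversion, placing the seventh (A#) in the bass: A#-B-D#-F#.

A# B D# F#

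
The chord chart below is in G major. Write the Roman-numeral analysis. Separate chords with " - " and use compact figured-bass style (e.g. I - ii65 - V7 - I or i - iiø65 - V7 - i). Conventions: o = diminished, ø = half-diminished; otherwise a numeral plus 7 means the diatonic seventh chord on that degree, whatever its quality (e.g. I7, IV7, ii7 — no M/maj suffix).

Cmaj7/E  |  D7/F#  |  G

IV65 - V65 - I

Cmaj7/E: root C is the subdominant; major seventh chord there is IV65.
D7/F#: dominant seventh chord on D = scale degree 5 → V65.
G: root G is the tonic; major triad there is I.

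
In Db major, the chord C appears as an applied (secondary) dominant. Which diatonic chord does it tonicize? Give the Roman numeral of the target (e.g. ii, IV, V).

iii

The chord is a major triad on C.
A dominant resolves down a perfect fifth: C → F. In Db major, F is scale degree 3, i.e. iii.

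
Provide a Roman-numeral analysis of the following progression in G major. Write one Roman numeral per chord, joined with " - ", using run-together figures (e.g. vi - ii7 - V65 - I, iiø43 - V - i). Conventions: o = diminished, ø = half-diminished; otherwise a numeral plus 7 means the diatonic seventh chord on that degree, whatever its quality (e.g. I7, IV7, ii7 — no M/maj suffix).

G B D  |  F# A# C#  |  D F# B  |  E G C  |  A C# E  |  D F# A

G-B-D: root G is the tonic; major triad there is I.
F#-A#-C# is the secondary dominant of iii (major triad on F#): V/iii.
D-F#-B: root B is the mediant; minor triad there is iii6.
E-G-C: major triad on C = scale degree 4 → IV6.
A-C#-E: chromatic; A is V of V, so V/V.
D-F#-A has root D, degree 5 in G major, so V.

I - V/iii - iii6 - IV6 - V/V - V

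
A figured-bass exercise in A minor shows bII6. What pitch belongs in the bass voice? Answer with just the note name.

bII in A minor has root Bb; the chord is Bb-D-F.
The figure 6 means first inversion — the third is in the bass.

D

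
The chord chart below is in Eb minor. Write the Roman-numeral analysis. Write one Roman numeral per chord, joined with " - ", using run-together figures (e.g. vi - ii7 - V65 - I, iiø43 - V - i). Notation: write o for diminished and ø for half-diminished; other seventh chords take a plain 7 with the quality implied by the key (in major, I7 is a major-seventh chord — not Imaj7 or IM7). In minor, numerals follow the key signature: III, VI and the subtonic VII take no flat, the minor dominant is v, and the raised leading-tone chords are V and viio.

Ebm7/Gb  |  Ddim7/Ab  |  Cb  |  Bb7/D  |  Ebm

Ebm7/Gb: root Eb is the tonic; minor seventh chord there is i65.
Ddim7/Ab: root D is the leading tone; fully diminished seventh chord there is viio43.
Cb: root Cb is the submediant; major triad there is VI.
Bb7/D: root Bb is the dominant; dominant seventh chord there is V65.
Ebm has root Eb, degree 1 in Eb minor, so i.

i65 - viio43 - VI - V65 - i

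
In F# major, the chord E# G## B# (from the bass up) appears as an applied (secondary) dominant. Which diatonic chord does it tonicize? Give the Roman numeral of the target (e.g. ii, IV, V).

iii

The chord is a major triad on E#.
A dominant resolves down a perfect fifth: E# → A#. In F# major, A# is scale degree 3, i.e. iii.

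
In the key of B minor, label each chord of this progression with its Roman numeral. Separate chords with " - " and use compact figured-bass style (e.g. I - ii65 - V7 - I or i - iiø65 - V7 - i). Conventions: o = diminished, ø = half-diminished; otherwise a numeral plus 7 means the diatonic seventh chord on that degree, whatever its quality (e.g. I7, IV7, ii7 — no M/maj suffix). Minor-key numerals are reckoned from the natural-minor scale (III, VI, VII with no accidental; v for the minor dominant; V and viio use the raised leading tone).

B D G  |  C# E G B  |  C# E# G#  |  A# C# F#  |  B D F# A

B-D-G: root G is the submediant; major triad there is VI6.
C#-E-G-B: half-diminished seventh chord on C# = scale degree 2 → iiø7.
C#-E#-G#: chromatic; C# is V of V, so V/V.
A#-C#-F#: major triad on F# = scale degree 5 → V6.
B-D-F#-A: minor seventh chord on B = scale degree 1 → i7.

VI6 - iiø7 - V/V - V6 - i7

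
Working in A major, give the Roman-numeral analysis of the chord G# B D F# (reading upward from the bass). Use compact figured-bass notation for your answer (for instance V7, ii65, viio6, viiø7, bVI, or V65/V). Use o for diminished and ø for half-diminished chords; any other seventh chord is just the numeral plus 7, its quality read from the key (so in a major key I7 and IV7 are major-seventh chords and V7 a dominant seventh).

Stacked in thirds the chord is G#-B-D-F#: a half-diminished seventh chord on G#.
In A major, G# is the leading tone; the diatonic half-diminished seventh chord there is viiø7.

viiø7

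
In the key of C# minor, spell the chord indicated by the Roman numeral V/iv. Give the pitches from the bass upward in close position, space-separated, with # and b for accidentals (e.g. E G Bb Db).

C# E# G#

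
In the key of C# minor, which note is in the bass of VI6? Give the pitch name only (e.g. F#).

C#

VI in C# minor has root A; the chord is A-C#-E.
The figure 6 means first inversion — the third is in the bass.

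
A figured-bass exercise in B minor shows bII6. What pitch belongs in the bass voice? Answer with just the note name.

bII in B minor has root C; the chord is C-E-G.
The figure 6 means first inversion — the third is in the bass.

E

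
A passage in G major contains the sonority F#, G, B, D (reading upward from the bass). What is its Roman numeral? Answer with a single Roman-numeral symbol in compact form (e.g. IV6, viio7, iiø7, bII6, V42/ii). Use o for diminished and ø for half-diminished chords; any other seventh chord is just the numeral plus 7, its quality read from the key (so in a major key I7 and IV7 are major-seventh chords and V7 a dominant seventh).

I42

Stacked in thirds the chord is G-B-D-F#: a major seventh chord on G.
G is scale degree 1 in G major, and a major seventh chord on that degree is written I7.
With F# in the bass the chord is in third inversion, so the figured bass is 42.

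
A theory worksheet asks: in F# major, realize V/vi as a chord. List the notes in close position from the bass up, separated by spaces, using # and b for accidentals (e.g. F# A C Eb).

The slash means an applied dominant: we want the dominant of vi. In F# major, vi is D# minor, and its dominant is built on A#.
Building a major triad on A# gives A#-C##-E#.

A# C## E#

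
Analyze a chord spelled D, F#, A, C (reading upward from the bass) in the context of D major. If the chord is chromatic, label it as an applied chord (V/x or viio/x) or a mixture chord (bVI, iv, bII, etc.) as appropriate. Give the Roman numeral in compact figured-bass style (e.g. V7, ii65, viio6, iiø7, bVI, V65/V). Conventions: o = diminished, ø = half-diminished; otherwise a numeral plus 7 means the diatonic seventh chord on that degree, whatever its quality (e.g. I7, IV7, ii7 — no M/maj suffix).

V7/IV

The pitches D-F#-A-C form a dominant seventh chord rooted on D.
D is not a diatonic chord root with this quality in D major, but it lies a perfect fifth above G (IV), so the chord functions as an applied dominant of IV.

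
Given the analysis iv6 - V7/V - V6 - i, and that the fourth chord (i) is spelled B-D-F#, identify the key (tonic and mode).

The anchor chord is a minor triad on B, labeled i.
If B is scale degree 1 and the mode makes that degree carry a minor triad, the tonic is B and the mode is minor.

B minor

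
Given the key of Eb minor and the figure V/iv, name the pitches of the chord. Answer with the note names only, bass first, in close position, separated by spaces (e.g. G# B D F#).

Eb G Bb

The slash means an applied dominant: we want the dominant of iv. In Eb minor, iv is Ab minor, and its dominant is built on Eb.
Building a major triad on Eb gives Eb-G-Bb.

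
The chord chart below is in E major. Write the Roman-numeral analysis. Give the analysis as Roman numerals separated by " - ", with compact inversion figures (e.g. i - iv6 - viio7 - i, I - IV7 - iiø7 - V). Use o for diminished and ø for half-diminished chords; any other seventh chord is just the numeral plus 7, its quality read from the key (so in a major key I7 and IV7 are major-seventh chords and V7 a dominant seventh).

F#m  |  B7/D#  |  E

F#m: root F# is the supertonic; minor triad there is ii.
B7/D# has root B, degree 5 in E major, so V65.
E: major triad on E = scale degree 1 → I.

ii - V65 - I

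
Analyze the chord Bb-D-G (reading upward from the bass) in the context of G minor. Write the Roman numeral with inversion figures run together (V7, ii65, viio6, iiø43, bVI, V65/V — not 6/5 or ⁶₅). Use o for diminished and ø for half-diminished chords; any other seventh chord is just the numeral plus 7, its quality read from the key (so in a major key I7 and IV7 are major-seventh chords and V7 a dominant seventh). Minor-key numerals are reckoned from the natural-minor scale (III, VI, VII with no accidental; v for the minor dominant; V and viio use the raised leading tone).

i6

Stacked in thirds the chord is G-Bb-D: a minor triad on G.
G is scale degree 1 in G minor, and a minor triad on that degree is written i.
With Bb in the bass the chord is in first inversion, so the figured bass is 6.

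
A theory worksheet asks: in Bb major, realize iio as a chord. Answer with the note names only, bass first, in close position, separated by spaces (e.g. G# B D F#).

iio is the diminished supertonic triad, borrowed from the parallel minor. In Bb major that root is C.
So the chord is C-Eb-Gb, a diminished triad.

C Eb Gb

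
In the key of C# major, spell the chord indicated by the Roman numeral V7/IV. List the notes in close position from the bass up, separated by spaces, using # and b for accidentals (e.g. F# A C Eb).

V7/IV is a secondary dominant — the dominant seventh of IV. IV in C# major is F#, so the applied chord's root is C#, a perfect fifth above.
Building a dominant seventh chord on C# gives C#-E#-G#-B.

C# E# G# B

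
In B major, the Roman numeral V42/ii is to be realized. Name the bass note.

The applied chord V42/ii is rooted on G#: G#-B#-D#-F#.
The figure 42 means third inversion — the seventh is in the bass.

F#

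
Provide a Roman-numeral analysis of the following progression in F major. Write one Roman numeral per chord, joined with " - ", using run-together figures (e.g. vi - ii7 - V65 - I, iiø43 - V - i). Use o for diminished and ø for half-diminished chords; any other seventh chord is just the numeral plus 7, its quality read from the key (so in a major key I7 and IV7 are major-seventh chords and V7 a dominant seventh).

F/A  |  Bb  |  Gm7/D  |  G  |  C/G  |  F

F/A has root F, degree 1 in F major, so I6.
Bb: root Bb is the subdominant; major triad there is IV.
Gm7/D has root G, degree 2 in F major, so ii43.
G: a major triad on G, the applied dominant of V → V/V.
C/G: major triad on C = scale degree 5 → V64.
F: root F is the tonic; major triad there is I.

I6 - IV - ii43 - V/V - V64 - I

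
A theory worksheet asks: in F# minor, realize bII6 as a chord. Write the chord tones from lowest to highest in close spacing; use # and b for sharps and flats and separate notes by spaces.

Scale degree 2 in F# minor is G#; lowering it a half step gives G. bII6 is the Neapolitan sixth — a major triad on the lowered second degree, here in its customary first inversion.
So the chord is G-B-D.
The figured bass 6 indicates first inversion, placing the third (B) in the bass: B-D-G.

B D G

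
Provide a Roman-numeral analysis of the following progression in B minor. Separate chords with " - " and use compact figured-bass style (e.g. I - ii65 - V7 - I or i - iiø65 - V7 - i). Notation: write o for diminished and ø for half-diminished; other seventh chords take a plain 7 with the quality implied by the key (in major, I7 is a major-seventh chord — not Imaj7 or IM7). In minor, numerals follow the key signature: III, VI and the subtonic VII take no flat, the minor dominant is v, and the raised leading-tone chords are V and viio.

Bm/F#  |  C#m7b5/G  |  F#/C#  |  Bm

Bm/F#: root B is the tonic; minor triad there is i64.
C#m7b5/G: half-diminished seventh chord on C# = scale degree 2 → iiø43.
F#/C# has root F#, degree 5 in B minor, so V64.
Bm has root B, degree 1 in B minor, so i.

i64 - iiø43 - V64 - i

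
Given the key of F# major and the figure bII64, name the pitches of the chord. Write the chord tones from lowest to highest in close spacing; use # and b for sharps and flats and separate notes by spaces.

D G B

Scale degree 2 in F# major is G#; lowering it a half step gives G. bII64 is the Neapolitan chord — a major triad on the lowered second degree.
So the chord is G-B-D, a major triad.
The figured bass 64 indicates second inversion, placing the fifth (D) in the bass: D-G-B.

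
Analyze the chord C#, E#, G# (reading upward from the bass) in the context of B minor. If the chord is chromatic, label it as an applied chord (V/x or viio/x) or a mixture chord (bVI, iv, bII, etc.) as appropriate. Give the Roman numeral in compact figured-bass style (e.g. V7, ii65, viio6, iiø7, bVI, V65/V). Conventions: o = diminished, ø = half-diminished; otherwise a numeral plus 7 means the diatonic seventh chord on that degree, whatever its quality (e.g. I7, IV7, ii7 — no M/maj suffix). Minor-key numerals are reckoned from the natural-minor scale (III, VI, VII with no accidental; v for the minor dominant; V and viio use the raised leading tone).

V/V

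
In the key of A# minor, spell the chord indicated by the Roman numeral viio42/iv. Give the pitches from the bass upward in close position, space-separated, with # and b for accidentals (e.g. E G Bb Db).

viio42/iv is a secondary leading-tone chord. The target iv is D# in A# minor; the applied chord is rooted a semitone below, on C##.
Building a fully diminished seventh chord on C## gives C##-E#-G#-B.
With the 42 figure the chord is in third inversion; from the bass B upward in close position it reads B-C##-E#-G#.

B C## E# G#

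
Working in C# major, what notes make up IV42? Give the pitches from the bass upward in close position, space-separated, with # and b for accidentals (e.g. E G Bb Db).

The numeral's case and figure indicate a major seventh chord. In C# major its root, the subdominant, is F#.
Stacking thirds from F# gives F#-A#-C#-E#.
With the 42 figure the chord is in third inversion; from the bass E# upward in close position it reads E#-F#-A#-C#.

E# F# A# C#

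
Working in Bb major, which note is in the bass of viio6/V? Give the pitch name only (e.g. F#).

The applied chord viio6/V is rooted on E: E-G-Bb.
The figure 6 means first inversion — the third is in the bass.

G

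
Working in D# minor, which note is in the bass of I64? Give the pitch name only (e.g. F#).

A#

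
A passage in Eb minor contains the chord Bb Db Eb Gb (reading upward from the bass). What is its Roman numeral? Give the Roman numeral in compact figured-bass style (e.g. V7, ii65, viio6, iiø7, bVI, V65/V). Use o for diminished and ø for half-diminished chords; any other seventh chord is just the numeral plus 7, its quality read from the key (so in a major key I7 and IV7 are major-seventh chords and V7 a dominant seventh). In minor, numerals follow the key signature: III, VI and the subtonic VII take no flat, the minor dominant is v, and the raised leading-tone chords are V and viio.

i43

The pitches Eb-Gb-Bb-Db form a minor seventh chord rooted on Eb.
In Eb minor, Eb is the tonic; the diatonic minor seventh chord there is i7.
With Bb in the bass the chord is in second inversion, so the figured bass is 43.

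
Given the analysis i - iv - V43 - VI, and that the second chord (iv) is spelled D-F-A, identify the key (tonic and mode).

A minor

iv is given as D-F-A — a minor triad with root D.
Counting down 3 scale steps from D places the tonic on A; a minor triad on degree 4 is diatonic only in minor.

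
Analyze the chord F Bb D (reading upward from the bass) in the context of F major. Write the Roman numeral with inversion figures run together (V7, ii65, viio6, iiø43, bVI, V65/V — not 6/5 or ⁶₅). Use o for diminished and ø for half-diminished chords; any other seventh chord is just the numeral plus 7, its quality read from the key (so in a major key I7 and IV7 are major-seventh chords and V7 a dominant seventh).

IV64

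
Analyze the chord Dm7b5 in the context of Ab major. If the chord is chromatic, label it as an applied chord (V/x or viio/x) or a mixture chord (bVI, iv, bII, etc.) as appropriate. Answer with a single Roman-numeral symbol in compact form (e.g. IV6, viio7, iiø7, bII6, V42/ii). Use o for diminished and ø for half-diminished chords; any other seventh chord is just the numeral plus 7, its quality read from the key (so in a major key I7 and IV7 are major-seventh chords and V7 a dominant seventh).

The pitches D-F-Ab-C form a half-diminished seventh chord rooted on D.
D sits a half step below Eb (V in Ab major); a diminished chord there is the applied leading-tone chord of V.

viiø7/V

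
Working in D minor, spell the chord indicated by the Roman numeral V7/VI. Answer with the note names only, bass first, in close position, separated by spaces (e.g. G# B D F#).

The slash means an applied dominant: we want the dominant of VI. In D minor, VI is Bb major, and its dominant is built on F.
Building a dominant seventh chord on F gives F-A-C-Eb.

F A C Eb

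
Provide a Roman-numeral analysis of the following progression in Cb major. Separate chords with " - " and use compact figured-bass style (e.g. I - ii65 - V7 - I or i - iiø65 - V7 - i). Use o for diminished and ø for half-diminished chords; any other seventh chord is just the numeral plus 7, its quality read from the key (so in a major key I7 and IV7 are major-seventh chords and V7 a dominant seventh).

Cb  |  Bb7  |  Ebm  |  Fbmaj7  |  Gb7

Cb: root Cb is the tonic; major triad there is I.
Bb7: chromatic; Bb is V of iii, so V7/iii.
Ebm: root Eb is the mediant; minor triad there is iii.
Fbmaj7 has root Fb, degree 4 in Cb major, so IV7.
Gb7 has root Gb, degree 5 in Cb major, so V7.

I - V7/iii - iii - IV7 - V7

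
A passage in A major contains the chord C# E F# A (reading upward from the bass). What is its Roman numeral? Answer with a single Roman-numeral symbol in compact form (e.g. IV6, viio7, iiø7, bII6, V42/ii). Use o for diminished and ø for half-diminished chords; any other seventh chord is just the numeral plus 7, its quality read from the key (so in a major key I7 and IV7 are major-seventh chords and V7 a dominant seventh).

Stacked in thirds the chord is F#-A-C#-E: a minor seventh chord on F#.
F# is scale degree 6 in A major, and a minor seventh chord on that degree is written vi7.
With C# in the bass the chord is in second inversion, so the figured bass is 43.

vi43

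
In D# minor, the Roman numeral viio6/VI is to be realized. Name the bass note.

The applied chord viio6/VI is rooted on A#: A#-C#-E.
The figure 6 means first inversion — the third is in the bass.

C#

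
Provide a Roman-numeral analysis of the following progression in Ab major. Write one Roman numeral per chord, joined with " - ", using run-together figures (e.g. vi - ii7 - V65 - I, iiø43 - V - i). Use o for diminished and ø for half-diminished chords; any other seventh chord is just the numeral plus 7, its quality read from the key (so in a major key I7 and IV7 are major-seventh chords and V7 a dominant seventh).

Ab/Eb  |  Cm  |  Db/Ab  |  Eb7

I64 - iii - IV64 - V7

Ab/Eb: major triad on Ab = scale degree 1 → I64.
Cm has root C, degree 3 in Ab major, so iii.
Db/Ab has root Db, degree 4 in Ab major, so IV64.
Eb7: root Eb is the dominant; dominant seventh chord there is V7.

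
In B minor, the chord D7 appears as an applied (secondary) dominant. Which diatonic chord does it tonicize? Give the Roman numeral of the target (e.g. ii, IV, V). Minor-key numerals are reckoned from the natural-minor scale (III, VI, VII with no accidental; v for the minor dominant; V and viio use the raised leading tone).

VI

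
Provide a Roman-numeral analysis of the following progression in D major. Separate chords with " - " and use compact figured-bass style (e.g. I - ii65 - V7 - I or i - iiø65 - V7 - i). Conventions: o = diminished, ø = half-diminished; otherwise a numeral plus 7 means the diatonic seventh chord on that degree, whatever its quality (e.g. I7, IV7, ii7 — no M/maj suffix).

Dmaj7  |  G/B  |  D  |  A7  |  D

Dmaj7: root D is the tonic; major seventh chord there is I7.
G/B: root G is the subdominant; major triad there is IV6.
D: root D is the tonic; major triad there is I.
A7 has root A, degree 5 in D major, so V7.
D: root D is the tonic; major triad there is I.

I7 - IV6 - I - V7 - I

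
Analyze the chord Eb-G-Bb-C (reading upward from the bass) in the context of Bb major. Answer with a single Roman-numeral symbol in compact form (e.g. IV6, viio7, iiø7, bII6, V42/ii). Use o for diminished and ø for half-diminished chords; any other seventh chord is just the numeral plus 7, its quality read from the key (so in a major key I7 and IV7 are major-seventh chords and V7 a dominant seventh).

ii65

Stacked in thirds the chord is C-Eb-G-Bb: a minor seventh chord on C.
In Bb major, C is the supertonic; the diatonic minor seventh chord there is ii7.
With Eb in the bass the chord is in first inversion, so the figured bass is 65.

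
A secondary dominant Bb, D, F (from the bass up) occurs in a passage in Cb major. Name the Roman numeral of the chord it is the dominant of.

The chord is a major triad on Bb.
A dominant resolves down a perfect fifth: Bb → Eb. In Cb major, Eb is scale degree 3, i.e. iii.

iii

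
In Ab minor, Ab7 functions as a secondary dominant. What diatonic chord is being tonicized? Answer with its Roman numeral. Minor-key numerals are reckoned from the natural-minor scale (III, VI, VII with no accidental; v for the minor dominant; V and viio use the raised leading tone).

iv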